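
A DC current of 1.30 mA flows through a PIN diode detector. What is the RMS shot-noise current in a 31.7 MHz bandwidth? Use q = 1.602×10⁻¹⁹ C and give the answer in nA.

I_n = √(2qI·B)
2qI·B = 2 × 1.602×10⁻¹⁹ × 1.30×10⁻³ × 3.17×10⁷ = 1.32×10⁻¹⁴ A²
I_n = √(1.32×10⁻¹⁴) = 1.15×10⁻⁷ A = 115 nA

115 nA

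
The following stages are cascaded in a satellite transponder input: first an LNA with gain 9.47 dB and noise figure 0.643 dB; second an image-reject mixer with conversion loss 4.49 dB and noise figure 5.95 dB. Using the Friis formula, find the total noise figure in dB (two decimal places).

1.74 dB

Convert to linear (a loss of L dB is a gain of −L dB): F_i = 10^(NF_i/10), G_i = 10^(G_i,dB/10)
  Stage 1: F_1 = 10^(0.643/10) = 1.160, G_1 = 10^(9.47/10) = 8.851
  Stage 2: F_2 = 10^(5.95/10) = 3.936, G_2 = 10^(−4.49/10) = 0.3556
Friis cascade:
  F = 1.160 + (3.936 − 1)/8.851 = 1.491
NF = 10 log₁₀(1.491) = 1.74 dB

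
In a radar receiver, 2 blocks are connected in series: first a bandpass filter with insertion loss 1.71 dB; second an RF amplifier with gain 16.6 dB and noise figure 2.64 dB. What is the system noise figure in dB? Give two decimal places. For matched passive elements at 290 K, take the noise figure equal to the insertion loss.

4.35 dB

Convert to linear (a loss of L dB is a gain of −L dB): F_i = 10^(NF_i/10), G_i = 10^(G_i,dB/10)
  Stage 1: F_1 = 10^(1.71/10) = 1.483, G_1 = 10^(−1.71/10) = 0.6745
  Stage 2: F_2 = 10^(2.64/10) = 1.837, G_2 = 10^(16.6/10) = 45.71
Friis cascade:
  F = 1.483 + (1.837 − 1)/0.6745 = 2.723
NF = 10 log₁₀(2.723) = 4.35 dB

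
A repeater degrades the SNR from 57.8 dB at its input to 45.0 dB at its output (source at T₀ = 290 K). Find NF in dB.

NF (dB) = SNR_in(dB) − SNR_out(dB) when the source is at T₀
NF = 57.8 − 45.0 = 12.8 dB

12.8 dB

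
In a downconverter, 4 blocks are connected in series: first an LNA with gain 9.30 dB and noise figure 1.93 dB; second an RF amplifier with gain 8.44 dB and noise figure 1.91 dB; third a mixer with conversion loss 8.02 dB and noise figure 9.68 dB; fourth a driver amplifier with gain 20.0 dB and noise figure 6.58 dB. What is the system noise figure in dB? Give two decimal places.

3.31 dB

Convert to linear (a loss of L dB is a gain of −L dB): F_i = 10^(NF_i/10), G_i = 10^(G_i,dB/10)
  Stage 1: F_1 = 10^(1.93/10) = 1.560, G_1 = 10^(9.30/10) = 8.511
  Stage 2: F_2 = 10^(1.91/10) = 1.552, G_2 = 10^(8.44/10) = 6.982
  Stage 3: F_3 = 10^(9.68/10) = 9.290, G_3 = 10^(−8.02/10) = 0.1578
  Stage 4: F_4 = 10^(6.58/10) = 4.550, G_4 = 10^(20.0/10) = 100.0
Friis cascade:
  F = 1.560 + (1.552 − 1)/8.511 + (9.290 − 1)/59.43 + (4.550 − 1)/9.376 = 2.143
NF = 10 log₁₀(2.143) = 3.31 dB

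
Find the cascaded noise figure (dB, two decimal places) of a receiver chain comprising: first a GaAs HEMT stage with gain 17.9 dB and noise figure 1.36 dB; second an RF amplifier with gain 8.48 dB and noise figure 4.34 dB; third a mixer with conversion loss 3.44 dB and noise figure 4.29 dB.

Convert to linear (a loss of L dB is a gain of −L dB): F_i = 10^(NF_i/10), G_i = 10^(G_i,dB/10)
  Stage 1: F_1 = 10^(1.36/10) = 1.368, G_1 = 10^(17.9/10) = 61.66
  Stage 2: F_2 = 10^(4.34/10) = 2.716, G_2 = 10^(8.48/10) = 7.047
  Stage 3: F_3 = 10^(4.29/10) = 2.685, G_3 = 10^(−3.44/10) = 0.4529
Friis cascade:
  F = 1.368 + (2.716 − 1)/61.66 + (2.685 − 1)/434.5 = 1.399
NF = 10 log₁₀(1.399) = 1.46 dB

1.46 dB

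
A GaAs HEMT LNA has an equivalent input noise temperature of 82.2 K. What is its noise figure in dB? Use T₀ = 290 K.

F = 1 + T_e/T₀ = 1 + 82.2/290 = 1.28345
NF = 10 log₁₀(1.28345) = 1.08 dB

1.08 dB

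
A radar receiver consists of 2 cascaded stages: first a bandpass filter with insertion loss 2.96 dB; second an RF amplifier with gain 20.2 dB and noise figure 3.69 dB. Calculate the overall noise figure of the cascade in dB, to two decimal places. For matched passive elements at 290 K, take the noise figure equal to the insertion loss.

Convert to linear (a loss of L dB is a gain of −L dB): F_i = 10^(NF_i/10), G_i = 10^(G_i,dB/10)
  Stage 1: F_1 = 10^(2.96/10) = 1.977, G_1 = 10^(−2.96/10) = 0.5058
  Stage 2: F_2 = 10^(3.69/10) = 2.339, G_2 = 10^(20.2/10) = 104.7
Friis cascade:
  F = 1.977 + (2.339 − 1)/0.5058 = 4.624
NF = 10 log₁₀(4.624) = 6.65 dB

6.65 dB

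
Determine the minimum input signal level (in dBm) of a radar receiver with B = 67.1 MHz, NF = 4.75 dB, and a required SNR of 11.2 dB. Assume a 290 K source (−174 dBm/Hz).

−79.8 dBm

Sensitivity = −174 + 10 log₁₀(B) + NF + SNR_min
= −174 + 78.27 + 4.75 + 11.2
= −79.78 dBm → −79.8 dBm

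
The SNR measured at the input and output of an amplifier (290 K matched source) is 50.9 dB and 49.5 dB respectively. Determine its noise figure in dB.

1.4 dB

NF (dB) = SNR_in(dB) − SNR_out(dB) when the source is at T₀
NF = 50.9 − 49.5 = 1.4 dB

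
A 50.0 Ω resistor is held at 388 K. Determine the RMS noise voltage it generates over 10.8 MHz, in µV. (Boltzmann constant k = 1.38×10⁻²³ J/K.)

3.40 µV

V_n = √(4kTRB)
4kTRB = 4 × 1.38×10⁻²³ × 388 × 5.00×10¹ × 1.08×10⁷ = 1.16×10⁻¹¹ V²
V_n = √(1.16×10⁻¹¹) = 3.40×10⁻⁶ V = 3.40 µV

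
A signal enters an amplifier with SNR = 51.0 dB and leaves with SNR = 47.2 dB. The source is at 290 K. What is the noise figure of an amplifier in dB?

3.8 dB

NF (dB) = SNR_in(dB) − SNR_out(dB) when the source is at T₀
NF = 51.0 − 47.2 = 3.8 dB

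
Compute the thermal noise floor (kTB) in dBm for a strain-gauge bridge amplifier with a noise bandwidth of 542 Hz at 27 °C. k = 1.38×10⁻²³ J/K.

−146.5 dBm

T = 27 °C + 273.15 = 300.15 K
P_n = kTB = 1.38×10⁻²³ × 300.15 × 5.42×10² = 2.25×10⁻¹⁸ W
In dBm: 10 log₁₀(2.25×10⁻¹⁸ / 10⁻³) = −146.5 dBm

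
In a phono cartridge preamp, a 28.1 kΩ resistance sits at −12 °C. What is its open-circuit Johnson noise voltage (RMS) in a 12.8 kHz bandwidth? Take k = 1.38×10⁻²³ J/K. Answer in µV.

2.28 µV

T = −12 °C + 273.15 = 261.15 K
V_n = √(4kTRB)
4kTRB = 4 × 1.38×10⁻²³ × 261.15 × 2.81×10⁴ × 1.28×10⁴ = 5.18×10⁻¹² V²
V_n = √(5.18×10⁻¹²) = 2.28×10⁻⁶ V = 2.28 µV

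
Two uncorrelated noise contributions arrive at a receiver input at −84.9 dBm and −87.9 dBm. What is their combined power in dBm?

Convert to linear, add, convert back:
P₁ = 3.24×10⁻¹² W, P₂ = 1.62×10⁻¹² W
P_tot = 4.86×10⁻¹² W → 10 log₁₀(P_tot / 10⁻³) = −83.1 dBm

−83.1 dBm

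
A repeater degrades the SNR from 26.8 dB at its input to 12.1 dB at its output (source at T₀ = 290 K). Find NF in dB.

14.7 dB

NF (dB) = SNR_in(dB) − SNR_out(dB) when the source is at T₀
NF = 26.8 − 12.1 = 14.7 dB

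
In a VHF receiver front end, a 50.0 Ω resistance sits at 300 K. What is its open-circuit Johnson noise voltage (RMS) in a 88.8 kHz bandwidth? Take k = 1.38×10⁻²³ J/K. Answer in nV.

V_n = √(4kTRB)
4kTRB = 4 × 1.38×10⁻²³ × 300 × 5.00×10¹ × 8.88×10⁴ = 7.35×10⁻¹⁴ V²
V_n = √(7.35×10⁻¹⁴) = 2.71×10⁻⁷ V = 271 nV

271 nV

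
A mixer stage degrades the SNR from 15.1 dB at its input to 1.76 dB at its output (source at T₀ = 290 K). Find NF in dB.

NF (dB) = SNR_in(dB) − SNR_out(dB) when the source is at T₀
NF = 15.1 − 1.76 = 13.34 dB

13.34 dB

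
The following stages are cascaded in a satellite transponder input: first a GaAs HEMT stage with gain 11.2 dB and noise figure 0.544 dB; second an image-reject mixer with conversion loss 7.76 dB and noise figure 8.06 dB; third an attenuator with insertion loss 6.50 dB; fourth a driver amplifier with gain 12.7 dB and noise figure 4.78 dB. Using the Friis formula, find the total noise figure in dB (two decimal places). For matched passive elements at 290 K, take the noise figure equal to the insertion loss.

Convert to linear (a loss of L dB is a gain of −L dB): F_i = 10^(NF_i/10), G_i = 10^(G_i,dB/10)
  Stage 1: F_1 = 10^(0.544/10) = 1.133, G_1 = 10^(11.2/10) = 13.18
  Stage 2: F_2 = 10^(8.06/10) = 6.397, G_2 = 10^(−7.76/10) = 0.1675
  Stage 3: F_3 = 10^(6.50/10) = 4.467, G_3 = 10^(−6.50/10) = 0.2239
  Stage 4: F_4 = 10^(4.78/10) = 3.006, G_4 = 10^(12.7/10) = 18.62
Friis cascade:
  F = 1.133 + (6.397 − 1)/13.18 + (4.467 − 1)/2.208 + (3.006 − 1)/0.4943 = 7.171
NF = 10 log₁₀(7.171) = 8.56 dB

8.56 dB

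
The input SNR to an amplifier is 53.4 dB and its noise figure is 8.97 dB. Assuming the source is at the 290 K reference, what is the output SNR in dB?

By definition F = SNR_in/SNR_out, so in dB: SNR_out = SNR_in − NF
SNR_out = 53.4 − 8.97 = 44.43 dB

44.43 dB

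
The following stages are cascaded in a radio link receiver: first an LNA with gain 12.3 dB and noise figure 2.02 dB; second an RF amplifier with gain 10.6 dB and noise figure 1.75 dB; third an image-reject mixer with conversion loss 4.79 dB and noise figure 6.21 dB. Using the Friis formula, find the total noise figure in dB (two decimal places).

2.14 dB

Convert to linear (a loss of L dB is a gain of −L dB): F_i = 10^(NF_i/10), G_i = 10^(G_i,dB/10)
  Stage 1: F_1 = 10^(2.02/10) = 1.592, G_1 = 10^(12.3/10) = 16.98
  Stage 2: F_2 = 10^(1.75/10) = 1.496, G_2 = 10^(10.6/10) = 11.48
  Stage 3: F_3 = 10^(6.21/10) = 4.178, G_3 = 10^(−4.79/10) = 0.3319
Friis cascade:
  F = 1.592 + (1.496 − 1)/16.98 + (4.178 − 1)/195.0 = 1.638
NF = 10 log₁₀(1.638) = 2.14 dB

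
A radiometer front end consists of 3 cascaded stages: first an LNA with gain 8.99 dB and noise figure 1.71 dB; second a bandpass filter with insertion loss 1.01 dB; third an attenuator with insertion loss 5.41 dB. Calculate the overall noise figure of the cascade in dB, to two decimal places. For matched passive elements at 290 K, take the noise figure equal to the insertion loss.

2.81 dB

Convert to linear (a loss of L dB is a gain of −L dB): F_i = 10^(NF_i/10), G_i = 10^(G_i,dB/10)
  Stage 1: F_1 = 10^(1.71/10) = 1.483, G_1 = 10^(8.99/10) = 7.925
  Stage 2: F_2 = 10^(1.01/10) = 1.262, G_2 = 10^(−1.01/10) = 0.7925
  Stage 3: F_3 = 10^(5.41/10) = 3.475, G_3 = 10^(−5.41/10) = 0.2877
Friis cascade:
  F = 1.483 + (1.262 − 1)/7.925 + (3.475 − 1)/6.281 = 1.910
NF = 10 log₁₀(1.910) = 2.81 dB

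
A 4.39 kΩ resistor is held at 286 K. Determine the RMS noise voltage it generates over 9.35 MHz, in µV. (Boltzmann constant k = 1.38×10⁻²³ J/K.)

V_n = √(4kTRB)
4kTRB = 4 × 1.38×10⁻²³ × 286 × 4.39×10³ × 9.35×10⁶ = 6.48×10⁻¹⁰ V²
V_n = √(6.48×10⁻¹⁰) = 2.55×10⁻⁵ V = 25.5 µV

25.5 µV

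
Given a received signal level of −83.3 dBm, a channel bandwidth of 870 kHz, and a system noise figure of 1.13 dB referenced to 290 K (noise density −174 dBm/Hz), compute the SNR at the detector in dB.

30.2 dB

Noise floor: N = −174 + 10 log₁₀(B) + NF
10 log₁₀(8.70×10⁵) = 59.4 dB
N = −174 + 59.4 + 1.13 = −113.47 dBm
SNR = P_sig − N = −83.3 − (−113.47) = 30.17 dB → 30.2 dB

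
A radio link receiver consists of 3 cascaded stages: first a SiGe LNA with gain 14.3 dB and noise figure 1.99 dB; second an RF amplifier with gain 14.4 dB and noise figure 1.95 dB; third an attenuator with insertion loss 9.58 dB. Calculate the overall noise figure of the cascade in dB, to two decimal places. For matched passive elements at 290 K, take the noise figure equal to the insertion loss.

Convert to linear (a loss of L dB is a gain of −L dB): F_i = 10^(NF_i/10), G_i = 10^(G_i,dB/10)
  Stage 1: F_1 = 10^(1.99/10) = 1.581, G_1 = 10^(14.3/10) = 26.92
  Stage 2: F_2 = 10^(1.95/10) = 1.567, G_2 = 10^(14.4/10) = 27.54
  Stage 3: F_3 = 10^(9.58/10) = 9.078, G_3 = 10^(−9.58/10) = 0.1102
Friis cascade:
  F = 1.581 + (1.567 − 1)/26.92 + (9.078 − 1)/741.3 = 1.613
NF = 10 log₁₀(1.613) = 2.08 dB

2.08 dB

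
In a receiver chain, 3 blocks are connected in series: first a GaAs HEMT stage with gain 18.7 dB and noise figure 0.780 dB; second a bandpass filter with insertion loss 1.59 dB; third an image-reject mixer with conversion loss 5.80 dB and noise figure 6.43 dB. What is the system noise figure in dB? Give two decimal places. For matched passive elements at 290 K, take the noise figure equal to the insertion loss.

1.03 dB

Convert to linear (a loss of L dB is a gain of −L dB): F_i = 10^(NF_i/10), G_i = 10^(G_i,dB/10)
  Stage 1: F_1 = 10^(0.780/10) = 1.197, G_1 = 10^(18.7/10) = 74.13
  Stage 2: F_2 = 10^(1.59/10) = 1.442, G_2 = 10^(−1.59/10) = 0.6934
  Stage 3: F_3 = 10^(6.43/10) = 4.395, G_3 = 10^(−5.80/10) = 0.2630
Friis cascade:
  F = 1.197 + (1.442 − 1)/74.13 + (4.395 − 1)/51.40 = 1.269
NF = 10 log₁₀(1.269) = 1.03 dB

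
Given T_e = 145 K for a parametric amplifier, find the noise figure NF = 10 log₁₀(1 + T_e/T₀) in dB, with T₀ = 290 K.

F = 1 + T_e/T₀ = 1 + 145/290 = 1.5
NF = 10 log₁₀(1.5) = 1.76 dB

1.76 dB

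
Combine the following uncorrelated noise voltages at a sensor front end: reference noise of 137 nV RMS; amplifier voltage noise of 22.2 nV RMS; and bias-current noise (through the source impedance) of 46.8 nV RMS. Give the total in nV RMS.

Uncorrelated sources add in power (mean-square): V_tot = √(ΣV_i²)
V_tot = √[(1.37×10⁻⁷)² + (2.22×10⁻⁸)² + (4.68×10⁻⁸)²] = 1.46×10⁻⁷ V = 146 nV

146 nV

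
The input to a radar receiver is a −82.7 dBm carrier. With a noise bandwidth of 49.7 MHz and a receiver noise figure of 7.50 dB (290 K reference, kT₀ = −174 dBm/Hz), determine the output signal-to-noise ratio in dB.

6.8 dB

Noise floor: N = −174 + 10 log₁₀(B) + NF
10 log₁₀(4.97×10⁷) = 76.96 dB
N = −174 + 76.96 + 7.50 = −89.54 dBm
SNR = P_sig − N = −82.7 − (−89.54) = 6.84 dB → 6.8 dB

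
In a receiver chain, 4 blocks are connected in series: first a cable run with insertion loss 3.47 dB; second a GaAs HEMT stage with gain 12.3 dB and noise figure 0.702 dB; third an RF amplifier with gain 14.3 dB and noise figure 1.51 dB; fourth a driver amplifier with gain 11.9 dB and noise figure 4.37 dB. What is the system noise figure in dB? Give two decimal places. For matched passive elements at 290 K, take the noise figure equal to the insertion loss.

Convert to linear (a loss of L dB is a gain of −L dB): F_i = 10^(NF_i/10), G_i = 10^(G_i,dB/10)
  Stage 1: F_1 = 10^(3.47/10) = 2.223, G_1 = 10^(−3.47/10) = 0.4498
  Stage 2: F_2 = 10^(0.702/10) = 1.175, G_2 = 10^(12.3/10) = 16.98
  Stage 3: F_3 = 10^(1.51/10) = 1.416, G_3 = 10^(14.3/10) = 26.92
  Stage 4: F_4 = 10^(4.37/10) = 2.735, G_4 = 10^(11.9/10) = 15.49
Friis cascade:
  F = 2.223 + (1.175 − 1)/0.4498 + (1.416 − 1)/7.638 + (2.735 − 1)/205.6 = 2.676
NF = 10 log₁₀(2.676) = 4.28 dB

4.28 dB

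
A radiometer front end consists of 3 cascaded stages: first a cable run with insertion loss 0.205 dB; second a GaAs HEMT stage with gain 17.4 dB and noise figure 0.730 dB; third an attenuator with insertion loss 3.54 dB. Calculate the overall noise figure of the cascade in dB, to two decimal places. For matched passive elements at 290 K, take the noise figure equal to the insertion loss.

Convert to linear (a loss of L dB is a gain of −L dB): F_i = 10^(NF_i/10), G_i = 10^(G_i,dB/10)
  Stage 1: F_1 = 10^(0.205/10) = 1.048, G_1 = 10^(−0.205/10) = 0.9539
  Stage 2: F_2 = 10^(0.730/10) = 1.183, G_2 = 10^(17.4/10) = 54.95
  Stage 3: F_3 = 10^(3.54/10) = 2.259, G_3 = 10^(−3.54/10) = 0.4426
Friis cascade:
  F = 1.048 + (1.183 − 1)/0.9539 + (2.259 − 1)/52.42 = 1.264
NF = 10 log₁₀(1.264) = 1.02 dB

1.02 dB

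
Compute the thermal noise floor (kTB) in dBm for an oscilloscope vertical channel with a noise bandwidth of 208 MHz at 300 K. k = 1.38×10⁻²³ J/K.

−90.6 dBm

P_n = kTB = 1.38×10⁻²³ × 300 × 2.08×10⁸ = 8.61×10⁻¹³ W
In dBm: 10 log₁₀(8.61×10⁻¹³ / 10⁻³) = −90.6 dBm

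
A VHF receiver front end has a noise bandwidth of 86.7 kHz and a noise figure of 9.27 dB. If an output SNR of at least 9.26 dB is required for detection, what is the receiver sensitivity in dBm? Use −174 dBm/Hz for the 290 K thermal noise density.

Sensitivity = −174 + 10 log₁₀(B) + NF + SNR_min
= −174 + 49.38 + 9.27 + 9.26
= −106.09 dBm → −106.1 dBm

−106.1 dBm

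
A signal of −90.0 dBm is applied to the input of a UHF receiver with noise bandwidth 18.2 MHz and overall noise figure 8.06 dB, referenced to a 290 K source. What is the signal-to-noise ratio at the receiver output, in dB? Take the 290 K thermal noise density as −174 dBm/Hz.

3.3 dB

Noise floor: N = −174 + 10 log₁₀(B) + NF
10 log₁₀(1.82×10⁷) = 72.6 dB
N = −174 + 72.6 + 8.06 = −93.34 dBm
SNR = P_sig − N = −90.0 − (−93.34) = 3.34 dB → 3.3 dB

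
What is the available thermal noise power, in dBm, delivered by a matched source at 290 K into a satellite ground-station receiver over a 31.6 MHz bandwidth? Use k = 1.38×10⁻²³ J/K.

P_n = kTB = 1.38×10⁻²³ × 290 × 3.16×10⁷ = 1.26×10⁻¹³ W
In dBm: 10 log₁₀(1.26×10⁻¹³ / 10⁻³) = −99.0 dBm

−99.0 dBm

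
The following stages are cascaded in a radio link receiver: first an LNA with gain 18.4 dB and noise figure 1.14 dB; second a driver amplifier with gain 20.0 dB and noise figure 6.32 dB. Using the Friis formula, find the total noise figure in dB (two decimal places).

1.30 dB

Convert to linear (a loss of L dB is a gain of −L dB): F_i = 10^(NF_i/10), G_i = 10^(G_i,dB/10)
  Stage 1: F_1 = 10^(1.14/10) = 1.300, G_1 = 10^(18.4/10) = 69.18
  Stage 2: F_2 = 10^(6.32/10) = 4.285, G_2 = 10^(20.0/10) = 100.0
Friis cascade:
  F = 1.300 + (4.285 − 1)/69.18 = 1.348
NF = 10 log₁₀(1.348) = 1.30 dB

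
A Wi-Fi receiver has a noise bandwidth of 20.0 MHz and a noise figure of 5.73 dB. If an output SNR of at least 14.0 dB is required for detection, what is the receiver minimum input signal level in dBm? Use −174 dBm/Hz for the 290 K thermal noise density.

−81.3 dBm

Sensitivity = −174 + 10 log₁₀(B) + NF + SNR_min
= −174 + 73.01 + 5.73 + 14.0
= −81.26 dBm → −81.3 dBm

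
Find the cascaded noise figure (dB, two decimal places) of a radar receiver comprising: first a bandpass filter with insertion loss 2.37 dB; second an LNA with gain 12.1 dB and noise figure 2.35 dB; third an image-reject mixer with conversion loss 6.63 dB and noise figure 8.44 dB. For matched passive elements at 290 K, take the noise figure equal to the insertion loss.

5.56 dB

Convert to linear (a loss of L dB is a gain of −L dB): F_i = 10^(NF_i/10), G_i = 10^(G_i,dB/10)
  Stage 1: F_1 = 10^(2.37/10) = 1.726, G_1 = 10^(−2.37/10) = 0.5794
  Stage 2: F_2 = 10^(2.35/10) = 1.718, G_2 = 10^(12.1/10) = 16.22
  Stage 3: F_3 = 10^(8.44/10) = 6.982, G_3 = 10^(−6.63/10) = 0.2173
Friis cascade:
  F = 1.726 + (1.718 − 1)/0.5794 + (6.982 − 1)/9.397 = 3.601
NF = 10 log₁₀(3.601) = 5.56 dB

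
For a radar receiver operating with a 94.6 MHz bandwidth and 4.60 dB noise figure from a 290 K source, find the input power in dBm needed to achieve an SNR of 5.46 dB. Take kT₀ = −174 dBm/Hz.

Sensitivity = −174 + 10 log₁₀(B) + NF + SNR_min
= −174 + 79.76 + 4.60 + 5.46
= −84.18 dBm → −84.2 dBm

−84.2 dBm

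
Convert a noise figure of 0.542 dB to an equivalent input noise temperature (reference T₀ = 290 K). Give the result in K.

F = 10^(0.542/10) = 1.13292
T_e = (F − 1)·T₀ = (1.13292 − 1) × 290 = 38.5 K

38.5 K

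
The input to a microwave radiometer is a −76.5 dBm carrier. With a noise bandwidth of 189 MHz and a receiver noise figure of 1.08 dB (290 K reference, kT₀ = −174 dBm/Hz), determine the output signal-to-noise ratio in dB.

13.7 dB

Noise floor: N = −174 + 10 log₁₀(B) + NF
10 log₁₀(1.89×10⁸) = 82.76 dB
N = −174 + 82.76 + 1.08 = −90.16 dBm
SNR = P_sig − N = −76.5 − (−90.16) = 13.66 dB → 13.7 dB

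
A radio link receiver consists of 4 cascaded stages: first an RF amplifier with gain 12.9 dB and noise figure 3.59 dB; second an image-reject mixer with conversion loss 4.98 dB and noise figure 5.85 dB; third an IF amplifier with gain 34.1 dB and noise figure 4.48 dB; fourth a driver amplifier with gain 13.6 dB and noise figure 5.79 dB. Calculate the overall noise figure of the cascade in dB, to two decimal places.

Convert to linear (a loss of L dB is a gain of −L dB): F_i = 10^(NF_i/10), G_i = 10^(G_i,dB/10)
  Stage 1: F_1 = 10^(3.59/10) = 2.286, G_1 = 10^(12.9/10) = 19.50
  Stage 2: F_2 = 10^(5.85/10) = 3.846, G_2 = 10^(−4.98/10) = 0.3177
  Stage 3: F_3 = 10^(4.48/10) = 2.805, G_3 = 10^(34.1/10) = 2570
  Stage 4: F_4 = 10^(5.79/10) = 3.793, G_4 = 10^(13.6/10) = 22.91
Friis cascade:
  F = 2.286 + (3.846 − 1)/19.50 + (2.805 − 1)/6.194 + (3.793 − 1)/1.592×10⁴ = 2.723
NF = 10 log₁₀(2.723) = 4.35 dB

4.35 dB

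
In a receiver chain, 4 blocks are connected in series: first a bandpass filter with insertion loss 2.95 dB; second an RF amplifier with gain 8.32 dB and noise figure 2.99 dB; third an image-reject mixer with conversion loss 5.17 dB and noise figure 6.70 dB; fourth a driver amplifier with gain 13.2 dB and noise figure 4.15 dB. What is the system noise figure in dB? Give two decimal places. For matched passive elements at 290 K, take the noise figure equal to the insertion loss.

Convert to linear (a loss of L dB is a gain of −L dB): F_i = 10^(NF_i/10), G_i = 10^(G_i,dB/10)
  Stage 1: F_1 = 10^(2.95/10) = 1.972, G_1 = 10^(−2.95/10) = 0.5070
  Stage 2: F_2 = 10^(2.99/10) = 1.991, G_2 = 10^(8.32/10) = 6.792
  Stage 3: F_3 = 10^(6.70/10) = 4.677, G_3 = 10^(−5.17/10) = 0.3041
  Stage 4: F_4 = 10^(4.15/10) = 2.600, G_4 = 10^(13.2/10) = 20.89
Friis cascade:
  F = 1.972 + (1.991 − 1)/0.5070 + (4.677 − 1)/3.443 + (2.600 − 1)/1.047 = 6.523
NF = 10 log₁₀(6.523) = 8.14 dB

8.14 dB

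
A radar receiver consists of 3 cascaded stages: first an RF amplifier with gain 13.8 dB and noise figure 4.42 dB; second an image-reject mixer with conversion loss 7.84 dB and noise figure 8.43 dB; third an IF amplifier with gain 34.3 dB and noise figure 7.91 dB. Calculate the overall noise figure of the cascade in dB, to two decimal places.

6.36 dB

Convert to linear (a loss of L dB is a gain of −L dB): F_i = 10^(NF_i/10), G_i = 10^(G_i,dB/10)
  Stage 1: F_1 = 10^(4.42/10) = 2.767, G_1 = 10^(13.8/10) = 23.99
  Stage 2: F_2 = 10^(8.43/10) = 6.966, G_2 = 10^(−7.84/10) = 0.1644
  Stage 3: F_3 = 10^(7.91/10) = 6.180, G_3 = 10^(34.3/10) = 2692
Friis cascade:
  F = 2.767 + (6.966 − 1)/23.99 + (6.180 − 1)/3.945 = 4.329
NF = 10 log₁₀(4.329) = 6.36 dB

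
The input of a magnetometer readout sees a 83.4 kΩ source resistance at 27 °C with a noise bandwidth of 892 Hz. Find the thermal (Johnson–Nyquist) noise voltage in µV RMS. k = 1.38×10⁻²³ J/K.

1.11 µV

T = 27 °C + 273.15 = 300.15 K
V_n = √(4kTRB)
4kTRB = 4 × 1.38×10⁻²³ × 300.15 × 8.34×10⁴ × 8.92×10² = 1.23×10⁻¹² V²
V_n = √(1.23×10⁻¹²) = 1.11×10⁻⁶ V = 1.11 µV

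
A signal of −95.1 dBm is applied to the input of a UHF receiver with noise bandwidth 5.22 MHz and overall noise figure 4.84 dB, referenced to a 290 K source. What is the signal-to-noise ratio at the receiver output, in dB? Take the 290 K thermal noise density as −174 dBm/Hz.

6.9 dB

Noise floor: N = −174 + 10 log₁₀(B) + NF
10 log₁₀(5.22×10⁶) = 67.18 dB
N = −174 + 67.18 + 4.84 = −101.98 dBm
SNR = P_sig − N = −95.1 − (−101.98) = 6.88 dB → 6.9 dB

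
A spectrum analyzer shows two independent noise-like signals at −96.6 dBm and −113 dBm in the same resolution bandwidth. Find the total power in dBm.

Convert to linear, add, convert back:
P₁ = 2.19×10⁻¹³ W, P₂ = 5.01×10⁻¹⁵ W
P_tot = 2.24×10⁻¹³ W → 10 log₁₀(P_tot / 10⁻³) = −96.5 dBm

−96.5 dBm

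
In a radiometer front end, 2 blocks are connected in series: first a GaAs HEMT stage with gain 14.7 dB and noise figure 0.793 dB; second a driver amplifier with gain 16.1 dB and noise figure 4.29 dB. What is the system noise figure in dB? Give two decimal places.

0.99 dB

Convert to linear (a loss of L dB is a gain of −L dB): F_i = 10^(NF_i/10), G_i = 10^(G_i,dB/10)
  Stage 1: F_1 = 10^(0.793/10) = 1.200, G_1 = 10^(14.7/10) = 29.51
  Stage 2: F_2 = 10^(4.29/10) = 2.685, G_2 = 10^(16.1/10) = 40.74
Friis cascade:
  F = 1.200 + (2.685 − 1)/29.51 = 1.257
NF = 10 log₁₀(1.257) = 0.99 dB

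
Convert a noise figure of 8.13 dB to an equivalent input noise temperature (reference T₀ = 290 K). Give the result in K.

1595 K

F = 10^(8.13/10) = 6.5013
T_e = (F − 1)·T₀ = (6.5013 − 1) × 290 = 1595 K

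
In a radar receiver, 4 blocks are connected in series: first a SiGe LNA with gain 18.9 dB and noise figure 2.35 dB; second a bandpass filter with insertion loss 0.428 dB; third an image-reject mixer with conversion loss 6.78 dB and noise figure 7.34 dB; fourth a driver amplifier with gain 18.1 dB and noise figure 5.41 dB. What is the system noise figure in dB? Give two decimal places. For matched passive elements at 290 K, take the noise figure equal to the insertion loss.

2.90 dB

Convert to linear (a loss of L dB is a gain of −L dB): F_i = 10^(NF_i/10), G_i = 10^(G_i,dB/10)
  Stage 1: F_1 = 10^(2.35/10) = 1.718, G_1 = 10^(18.9/10) = 77.62
  Stage 2: F_2 = 10^(0.428/10) = 1.104, G_2 = 10^(−0.428/10) = 0.9061
  Stage 3: F_3 = 10^(7.34/10) = 5.420, G_3 = 10^(−6.78/10) = 0.2099
  Stage 4: F_4 = 10^(5.41/10) = 3.475, G_4 = 10^(18.1/10) = 64.57
Friis cascade:
  F = 1.718 + (1.104 − 1)/77.62 + (5.420 − 1)/70.34 + (3.475 − 1)/14.76 = 1.950
NF = 10 log₁₀(1.950) = 2.90 dB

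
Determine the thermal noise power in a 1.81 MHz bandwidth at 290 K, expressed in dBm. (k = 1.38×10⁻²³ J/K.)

P_n = kTB = 1.38×10⁻²³ × 290 × 1.81×10⁶ = 7.24×10⁻¹⁵ W
In dBm: 10 log₁₀(7.24×10⁻¹⁵ / 10⁻³) = −111.4 dBm

−111.4 dBm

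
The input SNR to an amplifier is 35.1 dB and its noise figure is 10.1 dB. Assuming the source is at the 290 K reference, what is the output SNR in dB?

By definition F = SNR_in/SNR_out, so in dB: SNR_out = SNR_in − NF
SNR_out = 35.1 − 10.1 = 25.0 dB

25.0 dB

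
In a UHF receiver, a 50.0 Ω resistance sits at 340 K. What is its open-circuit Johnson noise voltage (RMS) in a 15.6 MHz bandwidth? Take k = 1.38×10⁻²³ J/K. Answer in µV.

3.83 µV

V_n = √(4kTRB)
4kTRB = 4 × 1.38×10⁻²³ × 340 × 5.00×10¹ × 1.56×10⁷ = 1.46×10⁻¹¹ V²
V_n = √(1.46×10⁻¹¹) = 3.83×10⁻⁶ V = 3.83 µV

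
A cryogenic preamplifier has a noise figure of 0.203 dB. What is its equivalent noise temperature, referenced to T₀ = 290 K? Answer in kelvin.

F = 10^(0.203/10) = 1.04785
T_e = (F − 1)·T₀ = (1.04785 − 1) × 290 = 13.9 K

13.9 K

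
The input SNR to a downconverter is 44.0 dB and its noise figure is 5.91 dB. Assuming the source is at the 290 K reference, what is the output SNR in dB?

38.09 dB

By definition F = SNR_in/SNR_out, so in dB: SNR_out = SNR_in − NF
SNR_out = 44.0 − 5.91 = 38.09 dB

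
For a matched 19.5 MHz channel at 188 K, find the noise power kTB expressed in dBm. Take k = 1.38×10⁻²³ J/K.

−103.0 dBm

P_n = kTB = 1.38×10⁻²³ × 188 × 1.95×10⁷ = 5.06×10⁻¹⁴ W
In dBm: 10 log₁₀(5.06×10⁻¹⁴ / 10⁻³) = −103.0 dBm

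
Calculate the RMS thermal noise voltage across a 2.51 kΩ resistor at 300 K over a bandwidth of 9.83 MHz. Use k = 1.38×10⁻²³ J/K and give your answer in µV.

V_n = √(4kTRB)
4kTRB = 4 × 1.38×10⁻²³ × 300 × 2.51×10³ × 9.83×10⁶ = 4.09×10⁻¹⁰ V²
V_n = √(4.09×10⁻¹⁰) = 2.02×10⁻⁵ V = 20.2 µV

20.2 µV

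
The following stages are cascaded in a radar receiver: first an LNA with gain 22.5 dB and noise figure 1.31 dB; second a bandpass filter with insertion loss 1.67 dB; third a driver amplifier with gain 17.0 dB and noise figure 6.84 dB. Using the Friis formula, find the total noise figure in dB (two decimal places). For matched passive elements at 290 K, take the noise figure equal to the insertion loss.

1.42 dB

Convert to linear (a loss of L dB is a gain of −L dB): F_i = 10^(NF_i/10), G_i = 10^(G_i,dB/10)
  Stage 1: F_1 = 10^(1.31/10) = 1.352, G_1 = 10^(22.5/10) = 177.8
  Stage 2: F_2 = 10^(1.67/10) = 1.469, G_2 = 10^(−1.67/10) = 0.6808
  Stage 3: F_3 = 10^(6.84/10) = 4.831, G_3 = 10^(17.0/10) = 50.12
Friis cascade:
  F = 1.352 + (1.469 − 1)/177.8 + (4.831 − 1)/121.1 = 1.386
NF = 10 log₁₀(1.386) = 1.42 dB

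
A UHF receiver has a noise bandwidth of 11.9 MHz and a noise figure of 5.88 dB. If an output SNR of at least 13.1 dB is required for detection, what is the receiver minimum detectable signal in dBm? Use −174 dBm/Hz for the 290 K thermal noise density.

Sensitivity = −174 + 10 log₁₀(B) + NF + SNR_min
= −174 + 70.76 + 5.88 + 13.1
= −84.26 dBm → −84.3 dBm

−84.3 dBm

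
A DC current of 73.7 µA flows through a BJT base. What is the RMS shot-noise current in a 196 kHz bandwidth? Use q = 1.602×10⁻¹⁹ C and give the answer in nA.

I_n = √(2qI·B)
2qI·B = 2 × 1.602×10⁻¹⁹ × 7.37×10⁻⁵ × 1.96×10⁵ = 4.63×10⁻¹⁸ A²
I_n = √(4.63×10⁻¹⁸) = 2.15×10⁻⁹ A = 2.15 nA

2.15 nA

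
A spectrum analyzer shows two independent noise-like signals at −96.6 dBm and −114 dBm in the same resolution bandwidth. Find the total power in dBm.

−96.5 dBm

Convert to linear, add, convert back:
P₁ = 2.19×10⁻¹³ W, P₂ = 3.98×10⁻¹⁵ W
P_tot = 2.23×10⁻¹³ W → 10 log₁₀(P_tot / 10⁻³) = −96.5 dBm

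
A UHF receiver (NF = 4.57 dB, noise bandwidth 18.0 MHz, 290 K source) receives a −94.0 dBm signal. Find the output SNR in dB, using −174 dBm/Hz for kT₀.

2.9 dB

Noise floor: N = −174 + 10 log₁₀(B) + NF
10 log₁₀(1.80×10⁷) = 72.55 dB
N = −174 + 72.55 + 4.57 = −96.88 dBm
SNR = P_sig − N = −94.0 − (−96.88) = 2.88 dB → 2.9 dB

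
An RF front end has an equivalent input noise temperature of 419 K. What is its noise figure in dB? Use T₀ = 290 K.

F = 1 + T_e/T₀ = 1 + 419/290 = 2.44483
NF = 10 log₁₀(2.44483) = 3.88 dB

3.88 dB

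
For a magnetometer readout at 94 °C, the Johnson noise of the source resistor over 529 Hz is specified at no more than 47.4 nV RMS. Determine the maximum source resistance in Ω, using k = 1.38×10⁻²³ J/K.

T = 94 °C + 273.15 = 367.15 K
Johnson–Nyquist: V_n = √(4kTRB) ⇒ R = V_n² / (4kTB)
4kTB = 4 × 1.38×10⁻²³ × 367.15 × 5.29×10² = 1.07×10⁻¹⁷
R = (4.74×10⁻⁸)² / 1.07×10⁻¹⁷ = 2.10×10² Ω = 210 Ω

210 Ω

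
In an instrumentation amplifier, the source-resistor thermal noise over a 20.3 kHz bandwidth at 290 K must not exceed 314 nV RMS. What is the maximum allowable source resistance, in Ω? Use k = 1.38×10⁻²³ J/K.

Johnson–Nyquist: V_n = √(4kTRB) ⇒ R = V_n² / (4kTB)
4kTB = 4 × 1.38×10⁻²³ × 290 × 2.03×10⁴ = 3.25×10⁻¹⁶
R = (3.14×10⁻⁷)² / 3.25×10⁻¹⁶ = 3.03×10² Ω = 303 Ω

303 Ω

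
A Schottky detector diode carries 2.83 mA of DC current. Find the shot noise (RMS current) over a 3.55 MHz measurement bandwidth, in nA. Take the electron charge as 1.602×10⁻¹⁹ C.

56.7 nA

I_n = √(2qI·B)
2qI·B = 2 × 1.602×10⁻¹⁹ × 2.83×10⁻³ × 3.55×10⁶ = 3.22×10⁻¹⁵ A²
I_n = √(3.22×10⁻¹⁵) = 5.67×10⁻⁸ A = 56.7 nA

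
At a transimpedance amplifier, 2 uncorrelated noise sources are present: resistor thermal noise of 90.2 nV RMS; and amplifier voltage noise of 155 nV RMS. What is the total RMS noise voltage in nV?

Uncorrelated sources add in power (mean-square): V_tot = √(ΣV_i²)
V_tot = √[(9.02×10⁻⁸)² + (1.55×10⁻⁷)²] = 1.79×10⁻⁷ V = 179 nV

179 nV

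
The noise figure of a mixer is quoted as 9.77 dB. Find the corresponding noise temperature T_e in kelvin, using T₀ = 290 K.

F = 10^(9.77/10) = 9.48418
T_e = (F − 1)·T₀ = (9.48418 − 1) × 290 = 2460 K

2460 K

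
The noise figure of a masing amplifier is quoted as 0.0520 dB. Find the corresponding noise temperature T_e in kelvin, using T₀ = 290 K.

F = 10^(0.0520/10) = 1.01205
T_e = (F − 1)·T₀ = (1.01205 − 1) × 290 = 3.49 K

3.49 K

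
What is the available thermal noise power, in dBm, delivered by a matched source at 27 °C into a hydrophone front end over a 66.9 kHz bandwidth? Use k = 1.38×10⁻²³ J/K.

T = 27 °C + 273.15 = 300.15 K
P_n = kTB = 1.38×10⁻²³ × 300.15 × 6.69×10⁴ = 2.77×10⁻¹⁶ W
In dBm: 10 log₁₀(2.77×10⁻¹⁶ / 10⁻³) = −125.6 dBm

−125.6 dBm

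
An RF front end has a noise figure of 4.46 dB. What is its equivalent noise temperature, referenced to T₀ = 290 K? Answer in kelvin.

520 K

F = 10^(4.46/10) = 2.79254
T_e = (F − 1)·T₀ = (2.79254 − 1) × 290 = 520 K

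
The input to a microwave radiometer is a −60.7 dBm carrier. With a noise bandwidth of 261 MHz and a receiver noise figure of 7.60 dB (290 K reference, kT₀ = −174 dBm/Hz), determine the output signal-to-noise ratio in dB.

21.5 dB

Noise floor: N = −174 + 10 log₁₀(B) + NF
10 log₁₀(2.61×10⁸) = 84.17 dB
N = −174 + 84.17 + 7.60 = −82.23 dBm
SNR = P_sig − N = −60.7 − (−82.23) = 21.53 dB → 21.5 dB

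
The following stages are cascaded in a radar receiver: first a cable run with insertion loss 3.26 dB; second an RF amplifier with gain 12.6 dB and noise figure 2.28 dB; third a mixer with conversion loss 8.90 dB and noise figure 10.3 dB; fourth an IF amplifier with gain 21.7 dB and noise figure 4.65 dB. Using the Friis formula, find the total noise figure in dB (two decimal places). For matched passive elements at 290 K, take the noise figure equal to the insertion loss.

Convert to linear (a loss of L dB is a gain of −L dB): F_i = 10^(NF_i/10), G_i = 10^(G_i,dB/10)
  Stage 1: F_1 = 10^(3.26/10) = 2.118, G_1 = 10^(−3.26/10) = 0.4721
  Stage 2: F_2 = 10^(2.28/10) = 1.690, G_2 = 10^(12.6/10) = 18.20
  Stage 3: F_3 = 10^(10.3/10) = 10.72, G_3 = 10^(−8.90/10) = 0.1288
  Stage 4: F_4 = 10^(4.65/10) = 2.917, G_4 = 10^(21.7/10) = 147.9
Friis cascade:
  F = 2.118 + (1.690 − 1)/0.4721 + (10.72 − 1)/8.590 + (2.917 − 1)/1.107 = 6.445
NF = 10 log₁₀(6.445) = 8.09 dB

8.09 dB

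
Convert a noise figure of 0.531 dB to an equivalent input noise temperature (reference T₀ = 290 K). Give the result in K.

F = 10^(0.531/10) = 1.13006
T_e = (F − 1)·T₀ = (1.13006 − 1) × 290 = 37.7 K

37.7 K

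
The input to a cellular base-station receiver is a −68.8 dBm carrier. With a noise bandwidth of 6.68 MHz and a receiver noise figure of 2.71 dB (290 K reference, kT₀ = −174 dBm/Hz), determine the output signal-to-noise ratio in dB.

34.2 dB

Noise floor: N = −174 + 10 log₁₀(B) + NF
10 log₁₀(6.68×10⁶) = 68.25 dB
N = −174 + 68.25 + 2.71 = −103.04 dBm
SNR = P_sig − N = −68.8 − (−103.04) = 34.24 dB → 34.2 dB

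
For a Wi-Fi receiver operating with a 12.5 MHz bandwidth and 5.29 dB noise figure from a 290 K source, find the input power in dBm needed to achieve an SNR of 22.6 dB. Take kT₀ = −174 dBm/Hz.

−75.1 dBm

Sensitivity = −174 + 10 log₁₀(B) + NF + SNR_min
= −174 + 70.97 + 5.29 + 22.6
= −75.14 dBm → −75.1 dBm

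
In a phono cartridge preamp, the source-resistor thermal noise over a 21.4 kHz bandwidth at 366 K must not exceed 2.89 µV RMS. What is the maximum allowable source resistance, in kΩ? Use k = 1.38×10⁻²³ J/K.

19.3 kΩ

Johnson–Nyquist: V_n = √(4kTRB) ⇒ R = V_n² / (4kTB)
4kTB = 4 × 1.38×10⁻²³ × 366 × 2.14×10⁴ = 4.32×10⁻¹⁶
R = (2.89×10⁻⁶)² / 4.32×10⁻¹⁶ = 1.93×10⁴ Ω = 19.3 kΩ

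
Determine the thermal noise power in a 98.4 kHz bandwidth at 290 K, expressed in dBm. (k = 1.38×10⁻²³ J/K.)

P_n = kTB = 1.38×10⁻²³ × 290 × 9.84×10⁴ = 3.94×10⁻¹⁶ W
In dBm: 10 log₁₀(3.94×10⁻¹⁶ / 10⁻³) = −124.0 dBm

−124.0 dBm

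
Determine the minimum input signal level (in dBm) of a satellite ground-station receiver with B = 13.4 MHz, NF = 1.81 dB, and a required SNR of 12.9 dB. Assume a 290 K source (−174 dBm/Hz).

−88.0 dBm

Sensitivity = −174 + 10 log₁₀(B) + NF + SNR_min
= −174 + 71.27 + 1.81 + 12.9
= −88.02 dBm → −88.0 dBm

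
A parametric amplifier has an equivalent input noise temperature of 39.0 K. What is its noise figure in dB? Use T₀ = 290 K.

F = 1 + T_e/T₀ = 1 + 39.0/290 = 1.13448
NF = 10 log₁₀(1.13448) = 0.548 dB

0.548 dB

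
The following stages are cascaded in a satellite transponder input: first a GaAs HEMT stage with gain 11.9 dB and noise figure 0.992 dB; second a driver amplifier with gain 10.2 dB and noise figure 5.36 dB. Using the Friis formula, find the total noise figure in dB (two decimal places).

Convert to linear (a loss of L dB is a gain of −L dB): F_i = 10^(NF_i/10), G_i = 10^(G_i,dB/10)
  Stage 1: F_1 = 10^(0.992/10) = 1.257, G_1 = 10^(11.9/10) = 15.49
  Stage 2: F_2 = 10^(5.36/10) = 3.436, G_2 = 10^(10.2/10) = 10.47
Friis cascade:
  F = 1.257 + (3.436 − 1)/15.49 = 1.414
NF = 10 log₁₀(1.414) = 1.50 dB

1.50 dB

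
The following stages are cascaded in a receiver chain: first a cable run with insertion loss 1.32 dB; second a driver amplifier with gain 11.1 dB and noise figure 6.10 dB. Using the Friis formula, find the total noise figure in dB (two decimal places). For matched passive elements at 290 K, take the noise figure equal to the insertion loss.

Convert to linear (a loss of L dB is a gain of −L dB): F_i = 10^(NF_i/10), G_i = 10^(G_i,dB/10)
  Stage 1: F_1 = 10^(1.32/10) = 1.355, G_1 = 10^(−1.32/10) = 0.7379
  Stage 2: F_2 = 10^(6.10/10) = 4.074, G_2 = 10^(11.1/10) = 12.88
Friis cascade:
  F = 1.355 + (4.074 − 1)/0.7379 = 5.521
NF = 10 log₁₀(5.521) = 7.42 dB

7.42 dB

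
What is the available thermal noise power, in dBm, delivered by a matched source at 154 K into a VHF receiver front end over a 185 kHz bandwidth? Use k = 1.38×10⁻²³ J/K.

P_n = kTB = 1.38×10⁻²³ × 154 × 1.85×10⁵ = 3.93×10⁻¹⁶ W
In dBm: 10 log₁₀(3.93×10⁻¹⁶ / 10⁻³) = −124.1 dBm

−124.1 dBm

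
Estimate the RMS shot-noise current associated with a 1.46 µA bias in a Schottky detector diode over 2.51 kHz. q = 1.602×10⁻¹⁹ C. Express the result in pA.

I_n = √(2qI·B)
2qI·B = 2 × 1.602×10⁻¹⁹ × 1.46×10⁻⁶ × 2.51×10³ = 1.17×10⁻²¹ A²
I_n = √(1.17×10⁻²¹) = 3.43×10⁻¹¹ A = 34.3 pA

34.3 pA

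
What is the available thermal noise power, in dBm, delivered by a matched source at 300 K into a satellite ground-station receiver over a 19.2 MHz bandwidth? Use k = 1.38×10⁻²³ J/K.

−101.0 dBm

P_n = kTB = 1.38×10⁻²³ × 300 × 1.92×10⁷ = 7.95×10⁻¹⁴ W
In dBm: 10 log₁₀(7.95×10⁻¹⁴ / 10⁻³) = −101.0 dBm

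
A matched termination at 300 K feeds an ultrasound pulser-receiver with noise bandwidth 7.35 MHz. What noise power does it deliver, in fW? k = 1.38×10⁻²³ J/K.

P_n = kTB = 1.38×10⁻²³ × 300 × 7.35×10⁶ = 3.04×10⁻¹⁴ W = 30.4 fW

30.4 fW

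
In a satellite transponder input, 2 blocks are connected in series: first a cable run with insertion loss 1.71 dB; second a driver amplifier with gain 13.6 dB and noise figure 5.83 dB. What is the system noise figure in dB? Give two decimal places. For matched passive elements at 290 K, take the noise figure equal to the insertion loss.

Convert to linear (a loss of L dB is a gain of −L dB): F_i = 10^(NF_i/10), G_i = 10^(G_i,dB/10)
  Stage 1: F_1 = 10^(1.71/10) = 1.483, G_1 = 10^(−1.71/10) = 0.6745
  Stage 2: F_2 = 10^(5.83/10) = 3.828, G_2 = 10^(13.6/10) = 22.91
Friis cascade:
  F = 1.483 + (3.828 − 1)/0.6745 = 5.675
NF = 10 log₁₀(5.675) = 7.54 dB

7.54 dB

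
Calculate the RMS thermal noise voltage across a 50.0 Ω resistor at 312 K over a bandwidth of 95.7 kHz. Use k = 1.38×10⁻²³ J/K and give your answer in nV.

V_n = √(4kTRB)
4kTRB = 4 × 1.38×10⁻²³ × 312 × 5.00×10¹ × 9.57×10⁴ = 8.24×10⁻¹⁴ V²
V_n = √(8.24×10⁻¹⁴) = 2.87×10⁻⁷ V = 287 nV

287 nV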